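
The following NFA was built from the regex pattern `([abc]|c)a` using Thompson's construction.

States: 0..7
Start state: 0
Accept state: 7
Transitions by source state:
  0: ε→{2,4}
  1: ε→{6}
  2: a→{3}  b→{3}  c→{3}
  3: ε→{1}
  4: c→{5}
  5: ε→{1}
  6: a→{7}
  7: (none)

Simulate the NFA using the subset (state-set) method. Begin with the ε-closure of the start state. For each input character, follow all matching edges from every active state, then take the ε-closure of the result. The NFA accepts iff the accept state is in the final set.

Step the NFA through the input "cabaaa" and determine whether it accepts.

Answer: REJECT

Steps:
start: ε-closure({0}) = {0,2,4}
'c' @ 1: {1,3,5,6}
'a' @ 2: {7}  ✓accept
'b' @ 3: {}  — state set empty
rest 'aaa' ignored (set empty)
after full input: {}  (accept=7 not in)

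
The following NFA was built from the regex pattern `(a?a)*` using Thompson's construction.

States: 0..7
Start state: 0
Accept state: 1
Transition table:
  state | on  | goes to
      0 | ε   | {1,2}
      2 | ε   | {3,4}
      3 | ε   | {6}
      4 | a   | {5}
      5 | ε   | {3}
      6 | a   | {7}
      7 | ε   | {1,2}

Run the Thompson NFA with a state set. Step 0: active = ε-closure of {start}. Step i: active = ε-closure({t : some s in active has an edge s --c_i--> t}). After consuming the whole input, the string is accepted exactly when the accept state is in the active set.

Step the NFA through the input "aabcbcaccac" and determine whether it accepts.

initial (ε-close {0}): {0,1,2,3,4,6}
'a' @ 1: {1,2,3,4,5,6,7}  (accept∈set)
'a' @ 2: {1,2,3,4,5,6,7}  (accept∈set)
'b' @ 3: {}  — no active states
rest 'cbcaccac' ignored (set empty)
after full input: {}  (accept=1 not in)

Answer: REJECT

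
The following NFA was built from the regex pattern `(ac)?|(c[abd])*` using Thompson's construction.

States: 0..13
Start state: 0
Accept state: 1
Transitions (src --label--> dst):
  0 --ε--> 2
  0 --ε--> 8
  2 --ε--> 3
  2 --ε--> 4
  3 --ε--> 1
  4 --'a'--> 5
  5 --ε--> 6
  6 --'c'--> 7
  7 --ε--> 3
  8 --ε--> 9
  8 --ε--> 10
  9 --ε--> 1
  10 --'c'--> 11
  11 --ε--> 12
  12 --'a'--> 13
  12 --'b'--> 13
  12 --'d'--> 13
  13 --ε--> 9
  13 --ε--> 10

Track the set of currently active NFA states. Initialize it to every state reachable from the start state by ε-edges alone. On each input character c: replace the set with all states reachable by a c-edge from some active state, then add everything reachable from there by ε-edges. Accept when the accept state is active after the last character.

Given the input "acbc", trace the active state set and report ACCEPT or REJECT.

Answer: REJECT

Steps:
initial (ε-close {0}): {0,1,2,3,4,8,9,10}
'a' @ 1: {5,6}
'c' @ 2: {1,3,7}  [accepting]
'b' @ 3: {}  — no active states
rest 'c' ignored (set empty)
final: {}; accept 1 not in set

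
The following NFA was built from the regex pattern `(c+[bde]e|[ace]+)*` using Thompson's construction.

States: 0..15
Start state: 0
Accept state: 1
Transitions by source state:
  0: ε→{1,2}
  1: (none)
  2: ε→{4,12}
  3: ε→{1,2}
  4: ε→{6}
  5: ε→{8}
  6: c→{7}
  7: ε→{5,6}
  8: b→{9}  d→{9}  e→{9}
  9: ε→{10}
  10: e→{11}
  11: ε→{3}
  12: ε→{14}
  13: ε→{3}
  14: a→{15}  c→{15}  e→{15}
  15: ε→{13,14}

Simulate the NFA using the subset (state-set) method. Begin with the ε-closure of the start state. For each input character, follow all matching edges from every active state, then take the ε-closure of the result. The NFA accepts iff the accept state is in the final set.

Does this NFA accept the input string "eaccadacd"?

start: ε-closure({0}) = {0,1,2,4,6,12,14}
'e' @ 1: {1,2,3,4,6,12,13,14,15}  [accepting]
'a' @ 2: {1,2,3,4,6,12,13,14,15}  [accepting]
'c' @ 3: {1,2,3,4,5,6,7,8,12,13,14,15}  [accepting]
'c' @ 4: {1,2,3,4,5,6,7,8,12,13,14,15}  [accepting]
'a' @ 5: {1,2,3,4,6,12,13,14,15}  [accepting]
'd' @ 6: {}  — no active states
rest 'acd' ignored (set empty)
end set {} — state 1 not in

Answer: REJECT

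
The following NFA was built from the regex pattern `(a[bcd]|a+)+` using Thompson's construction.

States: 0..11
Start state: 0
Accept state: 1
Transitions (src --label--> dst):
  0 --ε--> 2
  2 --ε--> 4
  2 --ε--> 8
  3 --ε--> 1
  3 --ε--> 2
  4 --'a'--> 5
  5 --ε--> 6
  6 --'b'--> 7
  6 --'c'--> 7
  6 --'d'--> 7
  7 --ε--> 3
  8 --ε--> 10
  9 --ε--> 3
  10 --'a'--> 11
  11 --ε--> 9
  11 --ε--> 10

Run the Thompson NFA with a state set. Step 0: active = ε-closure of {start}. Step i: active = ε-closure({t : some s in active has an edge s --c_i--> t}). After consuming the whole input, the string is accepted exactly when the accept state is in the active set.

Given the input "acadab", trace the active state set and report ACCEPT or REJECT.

initial (ε-close {0}): {0,2,4,8,10}
'a' @ 1: {1,2,3,4,5,6,8,9,10,11}  ✓accept
'c' @ 2: {1,2,3,4,7,8,10}  ✓accept
'a' @ 3: {1,2,3,4,5,6,8,9,10,11}  ✓accept
'd' @ 4: {1,2,3,4,7,8,10}  ✓accept
'a' @ 5: {1,2,3,4,5,6,8,9,10,11}  ✓accept
'b' @ 6: {1,2,3,4,7,8,10}  ✓accept
after full input: {1,2,3,4,7,8,10}  (accept=1 in)

Answer: ACCEPT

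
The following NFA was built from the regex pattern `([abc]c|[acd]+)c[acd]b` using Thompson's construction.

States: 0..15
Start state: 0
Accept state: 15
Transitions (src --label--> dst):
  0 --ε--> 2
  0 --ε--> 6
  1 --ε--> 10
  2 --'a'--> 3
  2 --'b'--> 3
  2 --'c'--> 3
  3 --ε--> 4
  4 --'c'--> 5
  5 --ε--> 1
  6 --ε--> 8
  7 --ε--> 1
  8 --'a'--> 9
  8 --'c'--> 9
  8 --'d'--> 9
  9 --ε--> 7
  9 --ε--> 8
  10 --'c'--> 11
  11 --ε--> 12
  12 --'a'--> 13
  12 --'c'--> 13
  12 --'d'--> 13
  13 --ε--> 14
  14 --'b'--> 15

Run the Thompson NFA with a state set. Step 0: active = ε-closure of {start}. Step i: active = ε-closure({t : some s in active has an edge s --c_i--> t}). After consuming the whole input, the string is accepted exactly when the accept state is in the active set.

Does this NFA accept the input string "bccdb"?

initial (ε-close {0}): {0,2,6,8}
'b' @ 1: {3,4}
'c' @ 2: {1,5,10}
'c' @ 3: {11,12}
'd' @ 4: {13,14}
'b' @ 5: {15}  [accepting]
after full input: {15}  (accept=15 in)

Answer: ACCEPT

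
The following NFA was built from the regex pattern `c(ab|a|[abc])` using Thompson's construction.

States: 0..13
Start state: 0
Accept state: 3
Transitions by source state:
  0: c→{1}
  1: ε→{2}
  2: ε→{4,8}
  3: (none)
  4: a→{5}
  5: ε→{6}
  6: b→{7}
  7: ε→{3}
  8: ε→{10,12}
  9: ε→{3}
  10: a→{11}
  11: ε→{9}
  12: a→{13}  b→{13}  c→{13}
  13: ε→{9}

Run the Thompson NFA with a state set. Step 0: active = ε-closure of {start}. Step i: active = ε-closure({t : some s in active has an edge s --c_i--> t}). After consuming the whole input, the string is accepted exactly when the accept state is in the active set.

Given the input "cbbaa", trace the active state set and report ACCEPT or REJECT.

Answer: REJECT

Derivation:
S₀ = ε-closure({0}) = {0}
'c' @ 1: {1,2,4,8,10,12}
'b' @ 2: {3,9,13}  (accept∈set)
'b' @ 3: {}  — state set empty
rest 'aa' ignored (set empty)
final: {}; accept 3 not in set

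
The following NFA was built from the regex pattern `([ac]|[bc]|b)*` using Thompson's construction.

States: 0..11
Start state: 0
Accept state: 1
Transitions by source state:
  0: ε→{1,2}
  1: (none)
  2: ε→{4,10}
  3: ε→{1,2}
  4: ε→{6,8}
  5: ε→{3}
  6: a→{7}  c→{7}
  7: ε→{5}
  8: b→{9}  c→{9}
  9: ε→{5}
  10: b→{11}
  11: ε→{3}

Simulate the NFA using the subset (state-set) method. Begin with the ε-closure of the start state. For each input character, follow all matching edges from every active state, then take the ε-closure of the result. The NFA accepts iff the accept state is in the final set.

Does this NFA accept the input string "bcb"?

Answer: ACCEPT

Steps:
S₀ = ε-closure({0}) = {0,1,2,4,6,8,10}
'b' @ 1: {1,2,3,4,5,6,8,9,10,11}  ✓accept
'c' @ 2: {1,2,3,4,5,6,7,8,9,10}  ✓accept
'b' @ 3: {1,2,3,4,5,6,8,9,10,11}  ✓accept
after full input: {1,2,3,4,5,6,8,9,10,11}  (accept=1 in)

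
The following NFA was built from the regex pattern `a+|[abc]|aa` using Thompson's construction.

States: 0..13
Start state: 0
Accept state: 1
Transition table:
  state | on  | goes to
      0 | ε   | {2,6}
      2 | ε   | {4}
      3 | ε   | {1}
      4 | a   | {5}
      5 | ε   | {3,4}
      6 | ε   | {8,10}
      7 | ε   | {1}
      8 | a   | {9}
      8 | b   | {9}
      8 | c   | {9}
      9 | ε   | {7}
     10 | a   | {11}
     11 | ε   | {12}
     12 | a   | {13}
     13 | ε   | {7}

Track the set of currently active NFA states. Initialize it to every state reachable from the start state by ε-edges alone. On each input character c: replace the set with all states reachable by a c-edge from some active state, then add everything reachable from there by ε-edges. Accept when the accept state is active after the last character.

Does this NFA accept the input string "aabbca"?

Answer: REJECT

Derivation:
S₀ = ε-closure({0}) = {0,2,4,6,8,10}
'a' @ 1: {1,3,4,5,7,9,11,12}  (accept∈set)
'a' @ 2: {1,3,4,5,7,13}  (accept∈set)
'b' @ 3: {}  — dead — no transitions
rest 'bca' ignored (set empty)
final: {}; accept 1 not in set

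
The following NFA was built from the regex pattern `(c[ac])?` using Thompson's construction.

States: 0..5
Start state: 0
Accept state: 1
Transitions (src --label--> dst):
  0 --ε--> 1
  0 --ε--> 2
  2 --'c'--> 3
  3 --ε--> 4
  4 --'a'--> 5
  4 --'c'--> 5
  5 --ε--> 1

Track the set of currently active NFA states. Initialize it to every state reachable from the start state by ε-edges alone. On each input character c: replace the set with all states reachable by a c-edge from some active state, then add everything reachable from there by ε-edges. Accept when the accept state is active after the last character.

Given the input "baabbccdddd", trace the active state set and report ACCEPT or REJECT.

S₀ = ε-closure({0}) = {0,1,2}
'b' @ 1: {}  — dead — no transitions
rest 'aabbccdddd' ignored (set empty)
final: {}; accept 1 not in set

Answer: REJECT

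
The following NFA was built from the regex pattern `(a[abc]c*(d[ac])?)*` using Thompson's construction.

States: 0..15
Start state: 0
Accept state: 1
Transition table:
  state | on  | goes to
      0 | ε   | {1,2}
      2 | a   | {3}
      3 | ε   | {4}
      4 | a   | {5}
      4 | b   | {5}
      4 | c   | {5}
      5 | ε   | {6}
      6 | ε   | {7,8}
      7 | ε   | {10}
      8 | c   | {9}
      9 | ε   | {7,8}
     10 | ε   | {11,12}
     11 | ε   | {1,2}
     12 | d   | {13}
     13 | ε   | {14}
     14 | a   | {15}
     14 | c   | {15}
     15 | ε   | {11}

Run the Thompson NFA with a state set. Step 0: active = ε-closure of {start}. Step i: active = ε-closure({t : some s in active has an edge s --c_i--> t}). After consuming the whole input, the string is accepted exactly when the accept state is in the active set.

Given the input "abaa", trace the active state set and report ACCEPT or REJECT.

initial (ε-close {0}): {0,1,2}
'a' @ 1: {3,4}
'b' @ 2: {1,2,5,6,7,8,10,11,12}  [accepting]
'a' @ 3: {3,4}
'a' @ 4: {1,2,5,6,7,8,10,11,12}  [accepting]
end set {1,2,5,6,7,8,10,11,12} — state 1 in

Answer: ACCEPT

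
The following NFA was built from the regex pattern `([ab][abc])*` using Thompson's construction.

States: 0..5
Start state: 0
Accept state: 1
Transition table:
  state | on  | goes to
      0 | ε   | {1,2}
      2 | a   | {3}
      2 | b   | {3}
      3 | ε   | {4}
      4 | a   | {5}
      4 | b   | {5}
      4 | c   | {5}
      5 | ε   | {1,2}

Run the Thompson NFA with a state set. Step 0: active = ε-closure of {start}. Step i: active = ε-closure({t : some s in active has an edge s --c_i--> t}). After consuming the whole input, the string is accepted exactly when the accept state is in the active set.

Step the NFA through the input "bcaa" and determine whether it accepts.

Answer: ACCEPT

Derivation:
initial (ε-close {0}): {0,1,2}
'b' @ 1: {3,4}
'c' @ 2: {1,2,5}  ✓accept
'a' @ 3: {3,4}
'a' @ 4: {1,2,5}  ✓accept
final: {1,2,5}; accept 1 in set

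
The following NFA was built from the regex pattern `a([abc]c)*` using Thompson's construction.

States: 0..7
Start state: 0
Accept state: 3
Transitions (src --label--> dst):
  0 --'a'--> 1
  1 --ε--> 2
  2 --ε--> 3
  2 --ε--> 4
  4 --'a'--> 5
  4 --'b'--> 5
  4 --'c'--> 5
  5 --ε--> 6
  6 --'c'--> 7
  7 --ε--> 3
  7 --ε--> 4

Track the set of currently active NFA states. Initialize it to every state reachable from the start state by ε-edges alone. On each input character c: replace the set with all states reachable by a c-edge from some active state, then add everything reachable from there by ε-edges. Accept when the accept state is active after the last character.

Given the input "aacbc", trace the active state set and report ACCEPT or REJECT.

Answer: ACCEPT

Trace:
initial (ε-close {0}): {0}
'a' @ 1: {1,2,3,4}  (accept∈set)
'a' @ 2: {5,6}
'c' @ 3: {3,4,7}  (accept∈set)
'b' @ 4: {5,6}
'c' @ 5: {3,4,7}  (accept∈set)
final: {3,4,7}; accept 3 in set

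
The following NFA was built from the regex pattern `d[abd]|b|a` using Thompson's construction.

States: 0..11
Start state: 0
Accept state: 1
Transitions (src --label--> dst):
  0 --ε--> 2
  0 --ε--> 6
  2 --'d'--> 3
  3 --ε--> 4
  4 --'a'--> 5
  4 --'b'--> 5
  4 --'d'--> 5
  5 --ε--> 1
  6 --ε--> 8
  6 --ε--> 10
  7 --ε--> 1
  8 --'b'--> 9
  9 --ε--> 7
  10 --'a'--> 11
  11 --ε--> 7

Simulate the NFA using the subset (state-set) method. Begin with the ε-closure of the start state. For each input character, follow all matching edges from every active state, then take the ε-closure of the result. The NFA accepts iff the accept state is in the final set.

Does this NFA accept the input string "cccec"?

S₀ = ε-closure({0}) = {0,2,6,8,10}
'c' @ 1: {}  — dead — no transitions
rest 'ccec' ignored (set empty)
end set {} — state 1 not in

Answer: REJECT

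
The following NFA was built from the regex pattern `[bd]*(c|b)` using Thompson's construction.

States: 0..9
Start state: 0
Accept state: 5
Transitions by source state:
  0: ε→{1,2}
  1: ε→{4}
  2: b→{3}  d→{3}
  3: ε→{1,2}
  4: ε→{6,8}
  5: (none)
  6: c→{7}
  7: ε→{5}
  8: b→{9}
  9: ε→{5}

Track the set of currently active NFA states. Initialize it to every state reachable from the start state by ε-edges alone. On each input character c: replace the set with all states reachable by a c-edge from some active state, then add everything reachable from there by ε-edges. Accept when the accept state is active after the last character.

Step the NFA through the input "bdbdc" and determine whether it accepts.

S₀ = ε-closure({0}) = {0,1,2,4,6,8}
'b' @ 1: {1,2,3,4,5,6,8,9}  [accepting]
'd' @ 2: {1,2,3,4,6,8}
'b' @ 3: {1,2,3,4,5,6,8,9}  [accepting]
'd' @ 4: {1,2,3,4,6,8}
'c' @ 5: {5,7}  [accepting]
end set {5,7} — state 5 in

Answer: ACCEPT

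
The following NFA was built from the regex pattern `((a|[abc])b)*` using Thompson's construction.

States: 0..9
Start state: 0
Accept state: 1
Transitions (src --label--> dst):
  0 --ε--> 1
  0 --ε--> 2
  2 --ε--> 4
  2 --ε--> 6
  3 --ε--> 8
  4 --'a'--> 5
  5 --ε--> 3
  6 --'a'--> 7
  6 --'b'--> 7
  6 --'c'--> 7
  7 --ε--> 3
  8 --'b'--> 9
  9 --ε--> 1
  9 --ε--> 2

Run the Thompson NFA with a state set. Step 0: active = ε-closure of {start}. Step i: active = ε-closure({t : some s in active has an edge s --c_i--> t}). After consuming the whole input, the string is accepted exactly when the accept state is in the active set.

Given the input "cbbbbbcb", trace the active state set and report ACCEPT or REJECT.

start: ε-closure({0}) = {0,1,2,4,6}
'c' @ 1: {3,7,8}
'b' @ 2: {1,2,4,6,9}  ✓accept
'b' @ 3: {3,7,8}
'b' @ 4: {1,2,4,6,9}  ✓accept
'b' @ 5: {3,7,8}
'b' @ 6: {1,2,4,6,9}  ✓accept
'c' @ 7: {3,7,8}
'b' @ 8: {1,2,4,6,9}  ✓accept
after full input: {1,2,4,6,9}  (accept=1 in)

Answer: ACCEPT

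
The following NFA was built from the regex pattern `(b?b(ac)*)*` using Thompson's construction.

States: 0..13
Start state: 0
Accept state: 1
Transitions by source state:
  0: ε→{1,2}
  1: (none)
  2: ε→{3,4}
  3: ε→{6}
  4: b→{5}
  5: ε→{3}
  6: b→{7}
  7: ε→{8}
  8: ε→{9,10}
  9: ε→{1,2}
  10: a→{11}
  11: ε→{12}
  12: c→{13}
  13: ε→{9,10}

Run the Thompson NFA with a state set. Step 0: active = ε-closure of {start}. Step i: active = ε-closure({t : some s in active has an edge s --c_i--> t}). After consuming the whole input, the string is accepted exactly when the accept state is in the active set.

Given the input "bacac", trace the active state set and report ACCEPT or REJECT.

Answer: ACCEPT

Derivation:
S₀ = ε-closure({0}) = {0,1,2,3,4,6}
'b' @ 1: {1,2,3,4,5,6,7,8,9,10}  ✓accept
'a' @ 2: {11,12}
'c' @ 3: {1,2,3,4,6,9,10,13}  ✓accept
'a' @ 4: {11,12}
'c' @ 5: {1,2,3,4,6,9,10,13}  ✓accept
end set {1,2,3,4,6,9,10,13} — state 1 in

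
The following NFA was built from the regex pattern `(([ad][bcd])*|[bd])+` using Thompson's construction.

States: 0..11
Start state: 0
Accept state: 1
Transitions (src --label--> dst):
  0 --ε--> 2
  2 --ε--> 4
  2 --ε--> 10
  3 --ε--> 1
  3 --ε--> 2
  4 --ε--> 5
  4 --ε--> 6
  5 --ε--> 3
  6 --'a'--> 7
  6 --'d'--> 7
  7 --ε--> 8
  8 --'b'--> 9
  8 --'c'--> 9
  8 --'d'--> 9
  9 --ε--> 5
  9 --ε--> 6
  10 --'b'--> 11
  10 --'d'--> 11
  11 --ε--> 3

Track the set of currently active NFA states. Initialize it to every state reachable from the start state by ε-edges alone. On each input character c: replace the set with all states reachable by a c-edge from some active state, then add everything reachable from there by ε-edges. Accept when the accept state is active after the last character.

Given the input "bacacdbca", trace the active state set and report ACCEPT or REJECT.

Answer: REJECT

Trace:
S₀ = ε-closure({0}) = {0,1,2,3,4,5,6,10}
'b' @ 1: {1,2,3,4,5,6,10,11}  [accepting]
'a' @ 2: {7,8}
'c' @ 3: {1,2,3,4,5,6,9,10}  [accepting]
'a' @ 4: {7,8}
'c' @ 5: {1,2,3,4,5,6,9,10}  [accepting]
'd' @ 6: {1,2,3,4,5,6,7,8,10,11}  [accepting]
'b' @ 7: {1,2,3,4,5,6,9,10,11}  [accepting]
'c' @ 8: {}  — state set empty
rest 'a' ignored (set empty)
end set {} — state 1 not in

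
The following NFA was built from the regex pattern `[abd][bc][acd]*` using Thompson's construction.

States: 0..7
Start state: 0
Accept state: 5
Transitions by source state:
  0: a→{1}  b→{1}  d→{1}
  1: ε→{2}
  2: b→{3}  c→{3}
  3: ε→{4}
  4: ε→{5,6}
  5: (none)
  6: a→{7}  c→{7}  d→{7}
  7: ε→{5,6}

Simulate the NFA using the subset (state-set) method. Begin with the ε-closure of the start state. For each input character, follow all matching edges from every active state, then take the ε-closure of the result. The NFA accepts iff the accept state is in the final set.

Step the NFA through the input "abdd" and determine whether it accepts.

Answer: ACCEPT

Steps:
S₀ = ε-closure({0}) = {0}
'a' @ 1: {1,2}
'b' @ 2: {3,4,5,6}  ✓accept
'd' @ 3: {5,6,7}  ✓accept
'd' @ 4: {5,6,7}  ✓accept
after full input: {5,6,7}  (accept=5 in)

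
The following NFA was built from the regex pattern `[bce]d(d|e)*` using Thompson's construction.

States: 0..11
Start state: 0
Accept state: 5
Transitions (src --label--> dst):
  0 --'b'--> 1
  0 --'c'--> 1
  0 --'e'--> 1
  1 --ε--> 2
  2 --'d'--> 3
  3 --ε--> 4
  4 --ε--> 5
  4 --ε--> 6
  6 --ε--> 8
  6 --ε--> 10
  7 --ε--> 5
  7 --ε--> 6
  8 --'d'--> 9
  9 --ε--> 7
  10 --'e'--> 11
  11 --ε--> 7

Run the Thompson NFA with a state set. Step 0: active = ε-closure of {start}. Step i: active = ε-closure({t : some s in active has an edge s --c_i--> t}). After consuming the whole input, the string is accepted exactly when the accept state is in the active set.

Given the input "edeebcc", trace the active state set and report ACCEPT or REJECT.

Answer: REJECT

Trace:
start: ε-closure({0}) = {0}
'e' @ 1: {1,2}
'd' @ 2: {3,4,5,6,8,10}  (accept∈set)
'e' @ 3: {5,6,7,8,10,11}  (accept∈set)
'e' @ 4: {5,6,7,8,10,11}  (accept∈set)
'b' @ 5: {}  — no active states
rest 'cc' ignored (set empty)
final: {}; accept 5 not in set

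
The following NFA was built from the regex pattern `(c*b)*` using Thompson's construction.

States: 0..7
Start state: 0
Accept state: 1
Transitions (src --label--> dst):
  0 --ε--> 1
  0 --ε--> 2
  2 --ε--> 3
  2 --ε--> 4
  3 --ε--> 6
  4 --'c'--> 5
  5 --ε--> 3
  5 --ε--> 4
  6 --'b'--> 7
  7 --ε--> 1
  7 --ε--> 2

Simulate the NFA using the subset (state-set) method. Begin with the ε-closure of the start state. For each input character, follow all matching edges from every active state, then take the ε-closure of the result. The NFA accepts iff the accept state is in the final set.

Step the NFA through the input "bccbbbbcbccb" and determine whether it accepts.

initial (ε-close {0}): {0,1,2,3,4,6}
'b' @ 1: {1,2,3,4,6,7}  ✓accept
'c' @ 2: {3,4,5,6}
'c' @ 3: {3,4,5,6}
'b' @ 4: {1,2,3,4,6,7}  ✓accept
'b' @ 5: {1,2,3,4,6,7}  ✓accept
'b' @ 6: {1,2,3,4,6,7}  ✓accept
'b' @ 7: {1,2,3,4,6,7}  ✓accept
'c' @ 8: {3,4,5,6}
'b' @ 9: {1,2,3,4,6,7}  ✓accept
'c' @ 10: {3,4,5,6}
'c' @ 11: {3,4,5,6}
'b' @ 12: {1,2,3,4,6,7}  ✓accept
after full input: {1,2,3,4,6,7}  (accept=1 in)

Answer: ACCEPT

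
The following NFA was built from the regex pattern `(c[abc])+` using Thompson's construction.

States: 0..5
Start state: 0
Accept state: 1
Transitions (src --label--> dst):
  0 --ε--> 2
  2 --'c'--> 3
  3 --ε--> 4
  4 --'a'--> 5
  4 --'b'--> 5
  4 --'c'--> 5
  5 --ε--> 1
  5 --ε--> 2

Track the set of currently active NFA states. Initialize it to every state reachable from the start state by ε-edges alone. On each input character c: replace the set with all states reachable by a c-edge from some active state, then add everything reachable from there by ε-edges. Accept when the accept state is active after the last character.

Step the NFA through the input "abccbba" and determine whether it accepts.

Answer: REJECT

Trace:
start: ε-closure({0}) = {0,2}
'a' @ 1: {}  — dead — no transitions
rest 'bccbba' ignored (set empty)
final: {}; accept 1 not in set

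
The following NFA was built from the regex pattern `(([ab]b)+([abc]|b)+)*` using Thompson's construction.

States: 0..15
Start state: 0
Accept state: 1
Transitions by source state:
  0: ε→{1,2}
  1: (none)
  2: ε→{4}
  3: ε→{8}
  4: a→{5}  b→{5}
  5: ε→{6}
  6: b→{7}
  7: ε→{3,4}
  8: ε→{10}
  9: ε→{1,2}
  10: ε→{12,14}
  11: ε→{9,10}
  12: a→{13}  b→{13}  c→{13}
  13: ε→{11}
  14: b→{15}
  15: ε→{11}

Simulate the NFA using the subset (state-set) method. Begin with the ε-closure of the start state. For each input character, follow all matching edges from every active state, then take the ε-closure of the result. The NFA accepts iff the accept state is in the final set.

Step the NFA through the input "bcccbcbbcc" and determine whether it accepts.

Answer: REJECT

Trace:
start: ε-closure({0}) = {0,1,2,4}
'b' @ 1: {5,6}
'c' @ 2: {}  — no active states
rest 'ccbcbbcc' ignored (set empty)
final: {}; accept 1 not in set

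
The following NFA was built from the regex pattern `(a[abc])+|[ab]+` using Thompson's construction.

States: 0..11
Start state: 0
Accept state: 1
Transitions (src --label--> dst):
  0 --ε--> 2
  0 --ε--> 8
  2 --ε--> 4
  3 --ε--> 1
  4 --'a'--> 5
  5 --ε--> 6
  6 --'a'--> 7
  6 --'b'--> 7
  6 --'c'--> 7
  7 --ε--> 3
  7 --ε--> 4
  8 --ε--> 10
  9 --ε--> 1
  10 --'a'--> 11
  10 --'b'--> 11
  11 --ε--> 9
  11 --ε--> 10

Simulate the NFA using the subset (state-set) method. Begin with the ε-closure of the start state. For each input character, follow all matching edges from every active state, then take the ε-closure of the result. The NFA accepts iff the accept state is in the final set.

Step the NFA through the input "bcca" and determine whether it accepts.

Answer: REJECT

Steps:
start: ε-closure({0}) = {0,2,4,8,10}
'b' @ 1: {1,9,10,11}  [accepting]
'c' @ 2: {}  — no active states
rest 'ca' ignored (set empty)
final: {}; accept 1 not in set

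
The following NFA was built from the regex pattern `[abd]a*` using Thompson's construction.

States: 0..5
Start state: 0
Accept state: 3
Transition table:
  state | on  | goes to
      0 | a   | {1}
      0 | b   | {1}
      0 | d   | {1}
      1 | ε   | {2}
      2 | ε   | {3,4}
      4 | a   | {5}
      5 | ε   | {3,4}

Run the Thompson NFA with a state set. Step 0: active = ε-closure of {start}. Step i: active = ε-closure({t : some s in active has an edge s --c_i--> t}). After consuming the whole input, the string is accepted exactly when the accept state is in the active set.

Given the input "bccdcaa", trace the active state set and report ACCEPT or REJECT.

Answer: REJECT

Steps:
start: ε-closure({0}) = {0}
'b' @ 1: {1,2,3,4}  ✓accept
'c' @ 2: {}  — dead — no transitions
rest 'cdcaa' ignored (set empty)
end set {} — state 3 not in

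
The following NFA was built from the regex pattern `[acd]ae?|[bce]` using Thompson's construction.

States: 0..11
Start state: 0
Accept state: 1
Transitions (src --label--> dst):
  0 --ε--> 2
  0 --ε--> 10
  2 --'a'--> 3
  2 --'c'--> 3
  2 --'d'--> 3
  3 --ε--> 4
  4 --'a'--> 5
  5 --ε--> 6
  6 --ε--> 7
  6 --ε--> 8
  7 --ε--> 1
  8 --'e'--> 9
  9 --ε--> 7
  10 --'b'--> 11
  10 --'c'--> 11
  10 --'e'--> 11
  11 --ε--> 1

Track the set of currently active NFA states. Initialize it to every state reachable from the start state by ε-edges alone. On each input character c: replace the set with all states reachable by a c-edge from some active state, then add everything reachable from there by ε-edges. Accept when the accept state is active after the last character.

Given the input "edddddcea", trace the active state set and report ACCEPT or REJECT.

initial (ε-close {0}): {0,2,10}
'e' @ 1: {1,11}  ✓accept
'd' @ 2: {}  — state set empty
rest 'ddddcea' ignored (set empty)
final: {}; accept 1 not in set

Answer: REJECT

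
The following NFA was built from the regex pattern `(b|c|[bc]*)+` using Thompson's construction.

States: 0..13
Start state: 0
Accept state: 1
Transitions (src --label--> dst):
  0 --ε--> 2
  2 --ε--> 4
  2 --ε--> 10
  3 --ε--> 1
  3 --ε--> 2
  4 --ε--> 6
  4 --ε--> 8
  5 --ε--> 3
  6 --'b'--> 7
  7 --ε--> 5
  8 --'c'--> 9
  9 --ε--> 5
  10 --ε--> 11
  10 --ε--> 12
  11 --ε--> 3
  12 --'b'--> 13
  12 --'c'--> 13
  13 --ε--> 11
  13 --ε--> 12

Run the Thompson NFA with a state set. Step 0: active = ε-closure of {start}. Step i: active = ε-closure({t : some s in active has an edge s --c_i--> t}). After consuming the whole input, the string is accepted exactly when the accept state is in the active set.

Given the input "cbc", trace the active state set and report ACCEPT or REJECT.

initial (ε-close {0}): {0,1,2,3,4,6,8,10,11,12}
'c' @ 1: {1,2,3,4,5,6,8,9,10,11,12,13}  [accepting]
'b' @ 2: {1,2,3,4,5,6,7,8,10,11,12,13}  [accepting]
'c' @ 3: {1,2,3,4,5,6,8,9,10,11,12,13}  [accepting]
end set {1,2,3,4,5,6,8,9,10,11,12,13} — state 1 in

Answer: ACCEPT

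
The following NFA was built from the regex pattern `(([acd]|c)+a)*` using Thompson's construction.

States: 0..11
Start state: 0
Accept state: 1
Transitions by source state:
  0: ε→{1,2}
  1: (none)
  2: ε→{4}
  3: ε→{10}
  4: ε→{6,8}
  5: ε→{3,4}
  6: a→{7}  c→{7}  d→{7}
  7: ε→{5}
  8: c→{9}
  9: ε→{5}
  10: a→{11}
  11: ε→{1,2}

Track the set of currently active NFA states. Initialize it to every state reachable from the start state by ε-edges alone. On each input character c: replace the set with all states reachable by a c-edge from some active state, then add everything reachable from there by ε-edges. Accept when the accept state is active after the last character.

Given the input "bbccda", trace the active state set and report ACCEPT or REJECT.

initial (ε-close {0}): {0,1,2,4,6,8}
'b' @ 1: {}  — no active states
rest 'bccda' ignored (set empty)
final: {}; accept 1 not in set

Answer: REJECT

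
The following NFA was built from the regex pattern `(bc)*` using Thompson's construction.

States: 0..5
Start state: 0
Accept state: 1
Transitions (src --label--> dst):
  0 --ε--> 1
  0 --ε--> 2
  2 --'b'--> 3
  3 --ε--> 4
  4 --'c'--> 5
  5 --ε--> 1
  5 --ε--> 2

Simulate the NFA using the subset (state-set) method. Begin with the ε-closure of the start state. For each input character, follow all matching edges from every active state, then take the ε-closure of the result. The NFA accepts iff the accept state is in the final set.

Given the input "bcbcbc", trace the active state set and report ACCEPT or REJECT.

Answer: ACCEPT

Steps:
start: ε-closure({0}) = {0,1,2}
'b' @ 1: {3,4}
'c' @ 2: {1,2,5}  [accepting]
'b' @ 3: {3,4}
'c' @ 4: {1,2,5}  [accepting]
'b' @ 5: {3,4}
'c' @ 6: {1,2,5}  [accepting]
after full input: {1,2,5}  (accept=1 in)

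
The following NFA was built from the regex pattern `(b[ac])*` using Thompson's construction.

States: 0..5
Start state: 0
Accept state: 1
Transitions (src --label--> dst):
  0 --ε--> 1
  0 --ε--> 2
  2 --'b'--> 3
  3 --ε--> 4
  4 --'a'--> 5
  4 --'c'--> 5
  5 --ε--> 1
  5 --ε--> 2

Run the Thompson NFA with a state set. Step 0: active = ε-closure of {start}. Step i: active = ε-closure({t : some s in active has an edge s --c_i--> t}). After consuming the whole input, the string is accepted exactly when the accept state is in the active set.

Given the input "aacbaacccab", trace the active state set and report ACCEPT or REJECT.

initial (ε-close {0}): {0,1,2}
'a' @ 1: {}  — dead — no transitions
rest 'acbaacccab' ignored (set empty)
final: {}; accept 1 not in set

Answer: REJECT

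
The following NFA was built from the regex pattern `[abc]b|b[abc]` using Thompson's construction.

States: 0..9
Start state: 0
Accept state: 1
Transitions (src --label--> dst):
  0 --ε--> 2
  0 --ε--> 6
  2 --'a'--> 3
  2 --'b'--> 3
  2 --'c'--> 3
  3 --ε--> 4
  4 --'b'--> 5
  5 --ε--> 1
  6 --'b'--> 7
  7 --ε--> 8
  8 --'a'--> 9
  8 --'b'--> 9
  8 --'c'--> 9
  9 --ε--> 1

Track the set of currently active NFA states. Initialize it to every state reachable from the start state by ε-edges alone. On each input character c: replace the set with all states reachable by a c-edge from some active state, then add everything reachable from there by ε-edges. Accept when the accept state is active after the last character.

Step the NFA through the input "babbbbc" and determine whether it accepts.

Answer: REJECT

Steps:
initial (ε-close {0}): {0,2,6}
'b' @ 1: {3,4,7,8}
'a' @ 2: {1,9}  ✓accept
'b' @ 3: {}  — dead — no transitions
rest 'bbbc' ignored (set empty)
final: {}; accept 1 not in set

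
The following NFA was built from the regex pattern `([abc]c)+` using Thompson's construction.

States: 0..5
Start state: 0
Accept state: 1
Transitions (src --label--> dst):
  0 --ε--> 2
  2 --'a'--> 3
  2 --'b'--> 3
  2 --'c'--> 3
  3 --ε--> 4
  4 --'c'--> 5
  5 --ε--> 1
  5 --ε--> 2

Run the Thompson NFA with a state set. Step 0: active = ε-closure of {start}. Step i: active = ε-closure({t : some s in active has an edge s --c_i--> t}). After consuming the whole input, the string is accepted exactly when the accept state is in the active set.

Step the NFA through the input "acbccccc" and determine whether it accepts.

Answer: ACCEPT

Derivation:
initial (ε-close {0}): {0,2}
'a' @ 1: {3,4}
'c' @ 2: {1,2,5}  ✓accept
'b' @ 3: {3,4}
'c' @ 4: {1,2,5}  ✓accept
'c' @ 5: {3,4}
'c' @ 6: {1,2,5}  ✓accept
'c' @ 7: {3,4}
'c' @ 8: {1,2,5}  ✓accept
end set {1,2,5} — state 1 in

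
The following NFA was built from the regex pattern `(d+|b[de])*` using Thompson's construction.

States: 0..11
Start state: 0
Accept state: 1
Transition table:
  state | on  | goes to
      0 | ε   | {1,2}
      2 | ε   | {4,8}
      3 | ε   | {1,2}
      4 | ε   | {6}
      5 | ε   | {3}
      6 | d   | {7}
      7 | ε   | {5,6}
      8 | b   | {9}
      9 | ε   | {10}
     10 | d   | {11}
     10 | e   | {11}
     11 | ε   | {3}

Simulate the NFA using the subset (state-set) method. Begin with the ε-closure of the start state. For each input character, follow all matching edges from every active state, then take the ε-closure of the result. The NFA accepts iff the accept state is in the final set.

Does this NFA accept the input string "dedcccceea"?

Answer: REJECT

Trace:
S₀ = ε-closure({0}) = {0,1,2,4,6,8}
'd' @ 1: {1,2,3,4,5,6,7,8}  (accept∈set)
'e' @ 2: {}  — no active states
rest 'dcccceea' ignored (set empty)
final: {}; accept 1 not in set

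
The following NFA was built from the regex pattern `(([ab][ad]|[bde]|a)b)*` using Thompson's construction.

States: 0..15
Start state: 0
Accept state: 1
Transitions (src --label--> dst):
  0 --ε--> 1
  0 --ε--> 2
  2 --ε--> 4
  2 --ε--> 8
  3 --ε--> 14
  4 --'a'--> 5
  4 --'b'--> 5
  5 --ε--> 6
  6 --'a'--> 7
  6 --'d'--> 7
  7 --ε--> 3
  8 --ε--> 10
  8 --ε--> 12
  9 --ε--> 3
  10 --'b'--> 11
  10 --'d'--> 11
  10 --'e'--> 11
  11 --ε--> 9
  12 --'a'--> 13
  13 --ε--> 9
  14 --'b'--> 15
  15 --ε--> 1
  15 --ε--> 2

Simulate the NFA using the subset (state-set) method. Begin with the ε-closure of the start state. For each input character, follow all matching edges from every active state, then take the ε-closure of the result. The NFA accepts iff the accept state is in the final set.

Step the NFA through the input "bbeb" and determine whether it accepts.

start: ε-closure({0}) = {0,1,2,4,8,10,12}
'b' @ 1: {3,5,6,9,11,14}
'b' @ 2: {1,2,4,8,10,12,15}  [accepting]
'e' @ 3: {3,9,11,14}
'b' @ 4: {1,2,4,8,10,12,15}  [accepting]
end set {1,2,4,8,10,12,15} — state 1 in

Answer: ACCEPT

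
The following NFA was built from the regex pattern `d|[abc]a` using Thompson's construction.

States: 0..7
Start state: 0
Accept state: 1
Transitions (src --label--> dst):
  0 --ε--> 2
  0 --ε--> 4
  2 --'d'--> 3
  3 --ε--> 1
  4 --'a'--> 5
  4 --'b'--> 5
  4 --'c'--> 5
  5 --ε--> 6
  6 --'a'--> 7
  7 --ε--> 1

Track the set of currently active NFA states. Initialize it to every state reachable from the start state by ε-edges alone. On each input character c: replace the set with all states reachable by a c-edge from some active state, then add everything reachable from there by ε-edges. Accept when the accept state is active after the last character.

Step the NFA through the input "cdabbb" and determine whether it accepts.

Answer: REJECT

Derivation:
initial (ε-close {0}): {0,2,4}
'c' @ 1: {5,6}
'd' @ 2: {}  — no active states
rest 'abbb' ignored (set empty)
final: {}; accept 1 not in set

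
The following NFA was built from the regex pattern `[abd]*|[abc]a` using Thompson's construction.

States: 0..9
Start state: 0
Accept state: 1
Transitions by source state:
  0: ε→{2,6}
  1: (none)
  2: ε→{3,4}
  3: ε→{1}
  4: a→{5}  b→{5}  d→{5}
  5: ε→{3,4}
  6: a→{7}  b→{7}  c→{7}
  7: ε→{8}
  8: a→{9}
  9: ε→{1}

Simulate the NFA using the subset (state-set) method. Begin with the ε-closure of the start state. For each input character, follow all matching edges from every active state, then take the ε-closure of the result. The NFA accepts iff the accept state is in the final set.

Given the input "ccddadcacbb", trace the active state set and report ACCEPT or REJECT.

initial (ε-close {0}): {0,1,2,3,4,6}
'c' @ 1: {7,8}
'c' @ 2: {}  — no active states
rest 'ddadcacbb' ignored (set empty)
after full input: {}  (accept=1 not in)

Answer: REJECT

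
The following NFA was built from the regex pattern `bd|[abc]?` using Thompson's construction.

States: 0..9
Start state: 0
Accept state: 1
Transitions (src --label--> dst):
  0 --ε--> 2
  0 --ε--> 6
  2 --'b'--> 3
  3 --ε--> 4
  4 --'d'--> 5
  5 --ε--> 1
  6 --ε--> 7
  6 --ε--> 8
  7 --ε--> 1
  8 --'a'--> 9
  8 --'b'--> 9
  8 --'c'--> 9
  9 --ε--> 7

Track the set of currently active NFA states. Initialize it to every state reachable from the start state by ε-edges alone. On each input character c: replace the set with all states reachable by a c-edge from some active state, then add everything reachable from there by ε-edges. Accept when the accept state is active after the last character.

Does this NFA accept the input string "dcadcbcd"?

initial (ε-close {0}): {0,1,2,6,7,8}
'd' @ 1: {}  — state set empty
rest 'cadcbcd' ignored (set empty)
end set {} — state 1 not in

Answer: REJECT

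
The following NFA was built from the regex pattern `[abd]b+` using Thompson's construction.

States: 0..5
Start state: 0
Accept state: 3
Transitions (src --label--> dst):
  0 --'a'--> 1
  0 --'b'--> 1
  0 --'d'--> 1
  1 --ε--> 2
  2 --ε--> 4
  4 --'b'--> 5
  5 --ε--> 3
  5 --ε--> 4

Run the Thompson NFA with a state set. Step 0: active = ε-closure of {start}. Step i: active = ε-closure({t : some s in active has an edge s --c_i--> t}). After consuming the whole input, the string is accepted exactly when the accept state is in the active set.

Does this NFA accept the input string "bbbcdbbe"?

start: ε-closure({0}) = {0}
'b' @ 1: {1,2,4}
'b' @ 2: {3,4,5}  (accept∈set)
'b' @ 3: {3,4,5}  (accept∈set)
'c' @ 4: {}  — state set empty
rest 'dbbe' ignored (set empty)
final: {}; accept 3 not in set

Answer: REJECT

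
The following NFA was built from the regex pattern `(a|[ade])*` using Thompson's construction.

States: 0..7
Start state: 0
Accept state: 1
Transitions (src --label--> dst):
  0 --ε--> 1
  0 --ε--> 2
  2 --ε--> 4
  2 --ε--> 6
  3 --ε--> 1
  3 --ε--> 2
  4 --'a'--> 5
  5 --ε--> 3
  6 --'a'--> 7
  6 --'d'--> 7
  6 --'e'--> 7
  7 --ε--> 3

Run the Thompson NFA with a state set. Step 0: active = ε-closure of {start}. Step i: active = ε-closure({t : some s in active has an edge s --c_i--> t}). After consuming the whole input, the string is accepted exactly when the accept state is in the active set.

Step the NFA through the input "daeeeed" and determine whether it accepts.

Answer: ACCEPT

Steps:
initial (ε-close {0}): {0,1,2,4,6}
'd' @ 1: {1,2,3,4,6,7}  (accept∈set)
'a' @ 2: {1,2,3,4,5,6,7}  (accept∈set)
'e' @ 3: {1,2,3,4,6,7}  (accept∈set)
'e' @ 4: {1,2,3,4,6,7}  (accept∈set)
'e' @ 5: {1,2,3,4,6,7}  (accept∈set)
'e' @ 6: {1,2,3,4,6,7}  (accept∈set)
'd' @ 7: {1,2,3,4,6,7}  (accept∈set)
final: {1,2,3,4,6,7}; accept 1 in set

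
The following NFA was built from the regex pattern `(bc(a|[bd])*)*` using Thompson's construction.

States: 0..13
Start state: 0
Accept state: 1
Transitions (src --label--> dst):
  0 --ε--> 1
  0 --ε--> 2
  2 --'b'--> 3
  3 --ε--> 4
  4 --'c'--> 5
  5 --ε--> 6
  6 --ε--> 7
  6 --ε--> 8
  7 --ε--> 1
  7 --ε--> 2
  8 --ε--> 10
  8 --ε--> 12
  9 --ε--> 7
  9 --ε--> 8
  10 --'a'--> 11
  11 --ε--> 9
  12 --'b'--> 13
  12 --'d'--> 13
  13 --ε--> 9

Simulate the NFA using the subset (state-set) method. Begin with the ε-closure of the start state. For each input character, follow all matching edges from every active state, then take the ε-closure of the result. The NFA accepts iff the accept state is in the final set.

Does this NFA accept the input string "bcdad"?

Answer: ACCEPT

Trace:
S₀ = ε-closure({0}) = {0,1,2}
'b' @ 1: {3,4}
'c' @ 2: {1,2,5,6,7,8,10,12}  ✓accept
'd' @ 3: {1,2,7,8,9,10,12,13}  ✓accept
'a' @ 4: {1,2,7,8,9,10,11,12}  ✓accept
'd' @ 5: {1,2,7,8,9,10,12,13}  ✓accept
after full input: {1,2,7,8,9,10,12,13}  (accept=1 in)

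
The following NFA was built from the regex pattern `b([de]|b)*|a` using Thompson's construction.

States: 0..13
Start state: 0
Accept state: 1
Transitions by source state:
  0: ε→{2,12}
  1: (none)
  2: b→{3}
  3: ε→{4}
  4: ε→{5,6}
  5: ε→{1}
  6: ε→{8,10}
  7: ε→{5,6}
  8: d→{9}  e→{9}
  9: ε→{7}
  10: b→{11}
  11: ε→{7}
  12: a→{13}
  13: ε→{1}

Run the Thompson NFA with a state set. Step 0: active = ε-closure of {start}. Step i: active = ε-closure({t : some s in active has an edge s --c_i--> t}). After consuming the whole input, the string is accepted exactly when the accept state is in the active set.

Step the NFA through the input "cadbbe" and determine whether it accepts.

Answer: REJECT

Derivation:
start: ε-closure({0}) = {0,2,12}
'c' @ 1: {}  — dead — no transitions
rest 'adbbe' ignored (set empty)
after full input: {}  (accept=1 not in)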